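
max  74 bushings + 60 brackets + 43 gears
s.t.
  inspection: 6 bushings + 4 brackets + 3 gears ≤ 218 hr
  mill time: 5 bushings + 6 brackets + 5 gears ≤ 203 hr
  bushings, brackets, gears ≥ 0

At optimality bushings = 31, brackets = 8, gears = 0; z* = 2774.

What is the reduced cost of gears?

-4

Both inspection and mill time are binding at x*.
From A_Bᵀ y = c: 6·y_inspection + 5·y_mill time = 74; 4·y_inspection + 6·y_mill time = 60.
Solving: y_inspection = 9, y_mill time = 4.
Reduced cost of gears: c₃ − yᵀa₃ = 43 − (9·3 + 4·5) = 43 − 47 = -4.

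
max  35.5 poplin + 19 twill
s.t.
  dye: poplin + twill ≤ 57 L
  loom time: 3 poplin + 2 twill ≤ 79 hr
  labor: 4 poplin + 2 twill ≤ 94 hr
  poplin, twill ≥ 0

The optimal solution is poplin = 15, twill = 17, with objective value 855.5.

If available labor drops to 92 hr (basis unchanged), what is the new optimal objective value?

841.5

Binding: loom time and labor. Non-binding: dye (25 unused).
By complementary slackness, y = 0 for the non-binding constraint.
Dual feasibility on the basic columns requires 3·y_loom time + 4·y_labor = 35.5, 2·y_loom time + 2·y_labor = 19.
→ y_loom time = 2.5 and y_labor = 7.
Δz = y_labor·Δb = 7 × (-2) = -14, so new z* = 855.5 − 14 = 841.5.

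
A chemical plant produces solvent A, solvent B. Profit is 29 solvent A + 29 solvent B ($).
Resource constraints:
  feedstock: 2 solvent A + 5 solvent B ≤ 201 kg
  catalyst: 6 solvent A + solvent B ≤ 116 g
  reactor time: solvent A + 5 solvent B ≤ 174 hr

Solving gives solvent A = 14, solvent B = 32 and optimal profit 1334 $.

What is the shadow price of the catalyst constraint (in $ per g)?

Check each constraint at x*: feedstock 188/201 (slack 13); catalyst 116/116 (tight); reactor time 174/174 (tight).
Slack constraints have shadow price 0 (complementary slackness).
From A_Bᵀ y = c: 6·y_catalyst + 1·y_reactor time = 29; 1·y_catalyst + 5·y_reactor time = 29.
This yields shadow prices y_catalyst = 4, y_reactor time = 5.
Shadow price of catalyst = 4.

4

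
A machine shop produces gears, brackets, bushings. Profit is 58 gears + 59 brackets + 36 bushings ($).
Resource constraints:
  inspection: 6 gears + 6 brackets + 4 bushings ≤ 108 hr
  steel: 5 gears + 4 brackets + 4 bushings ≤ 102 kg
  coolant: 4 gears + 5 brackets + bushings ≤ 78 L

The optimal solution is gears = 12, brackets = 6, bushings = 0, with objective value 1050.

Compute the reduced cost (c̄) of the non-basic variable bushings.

-1

Binding: inspection and coolant. Non-binding: steel (18 unused).
Since steel is not tight, its dual is 0.
Dual feasibility on the basic columns requires 6·y_inspection + 4·y_coolant = 58, 6·y_inspection + 5·y_coolant = 59.
This yields shadow prices y_inspection = 9, y_coolant = 1.
Reduced cost of bushings: c₃ − yᵀa₃ = 36 − (9·4 + 1·1) = 36 − 37 = -1.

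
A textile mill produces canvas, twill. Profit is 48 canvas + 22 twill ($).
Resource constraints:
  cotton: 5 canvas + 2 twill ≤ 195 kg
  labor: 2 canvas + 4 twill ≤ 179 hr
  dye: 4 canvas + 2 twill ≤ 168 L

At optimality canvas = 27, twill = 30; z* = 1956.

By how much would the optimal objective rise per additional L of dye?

7

At the optimum: cotton uses 195 of 195 (binding); labor uses 174 of 179 (slack = 5); dye uses 168 of 168 (binding).
By complementary slackness, y = 0 for the non-binding constraint.
From A_Bᵀ y = c: 5·y_cotton + 4·y_dye = 48; 2·y_cotton + 2·y_dye = 22.
→ y_cotton = 4 and y_dye = 7.
Shadow price of dye = 7.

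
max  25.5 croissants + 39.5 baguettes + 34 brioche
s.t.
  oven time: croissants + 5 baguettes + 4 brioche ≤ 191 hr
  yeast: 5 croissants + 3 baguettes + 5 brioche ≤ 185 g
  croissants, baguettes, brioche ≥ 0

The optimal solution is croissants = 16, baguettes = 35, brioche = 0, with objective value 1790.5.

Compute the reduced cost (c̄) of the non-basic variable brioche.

Both oven time and yeast are binding at x*.
Dual feasibility on the basic columns requires 1·y_oven time + 5·y_yeast = 25.5, 5·y_oven time + 3·y_yeast = 39.5.
Solving: y_oven time = 5.5, y_yeast = 4.
Reduced cost of brioche: c₃ − yᵀa₃ = 34 − (5.5·4 + 4·5) = 34 − 42 = -8.

-8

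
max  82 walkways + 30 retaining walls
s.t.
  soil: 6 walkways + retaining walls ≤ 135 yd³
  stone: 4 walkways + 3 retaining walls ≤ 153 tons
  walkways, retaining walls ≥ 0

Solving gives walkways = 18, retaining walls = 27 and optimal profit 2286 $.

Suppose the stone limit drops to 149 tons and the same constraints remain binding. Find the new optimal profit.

Check each constraint at x*: soil 135/135 (tight); stone 153/153 (tight).
Dual feasibility on the basic columns requires 6·y_soil + 4·y_stone = 82, 1·y_soil + 3·y_stone = 30.
This yields shadow prices y_soil = 9, y_stone = 7.
Δz = y_stone·Δb = 7 × (-4) = -28, so new z* = 2286 − 28 = 2258.

2258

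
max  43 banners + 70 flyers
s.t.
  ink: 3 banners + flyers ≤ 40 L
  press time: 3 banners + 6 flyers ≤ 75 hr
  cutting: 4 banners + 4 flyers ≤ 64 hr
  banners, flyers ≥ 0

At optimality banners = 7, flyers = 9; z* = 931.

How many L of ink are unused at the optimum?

10

ink used = 3·7 + 1·9 = 30; slack = 40 − 30 = 10.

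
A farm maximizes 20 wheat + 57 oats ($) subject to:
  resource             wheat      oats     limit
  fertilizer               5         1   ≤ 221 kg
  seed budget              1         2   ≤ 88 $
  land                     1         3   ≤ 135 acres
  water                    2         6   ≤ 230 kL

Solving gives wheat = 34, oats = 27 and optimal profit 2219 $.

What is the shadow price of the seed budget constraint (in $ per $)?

3

Binding: seed budget and water. Non-binding: fertilizer (24 unused), land (20 unused).
By complementary slackness, y = 0 for the non-binding constraints.
Dual feasibility on the basic columns requires 1·y_seed budget + 2·y_water = 20, 2·y_seed budget + 6·y_water = 57.
→ y_seed budget = 3 and y_water = 8.5.
Shadow price of seed budget = 3.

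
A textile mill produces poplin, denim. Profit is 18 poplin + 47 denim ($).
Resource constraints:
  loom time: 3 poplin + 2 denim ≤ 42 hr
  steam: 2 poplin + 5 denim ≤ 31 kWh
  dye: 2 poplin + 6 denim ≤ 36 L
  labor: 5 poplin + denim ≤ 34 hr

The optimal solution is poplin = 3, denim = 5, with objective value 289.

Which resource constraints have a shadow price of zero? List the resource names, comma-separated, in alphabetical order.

loom time: 19/42 (slack 23)
steam: 31/31 (binding)
dye: 36/36 (binding)
labor: 20/34 (slack 14)
By complementary slackness, a constraint with positive slack has shadow price 0 → labor, loom time.

labor, loom time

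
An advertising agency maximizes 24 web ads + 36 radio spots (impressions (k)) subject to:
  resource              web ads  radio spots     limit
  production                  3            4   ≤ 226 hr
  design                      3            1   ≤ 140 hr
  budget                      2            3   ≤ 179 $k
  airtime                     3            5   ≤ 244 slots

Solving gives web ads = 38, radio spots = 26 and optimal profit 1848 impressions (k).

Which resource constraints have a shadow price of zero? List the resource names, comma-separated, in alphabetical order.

budget, production

production: 218/226 (slack 8)
design: 140/140 (binding)
budget: 154/179 (slack 25)
airtime: 244/244 (binding)
By complementary slackness, a constraint with positive slack has shadow price 0 → budget, production.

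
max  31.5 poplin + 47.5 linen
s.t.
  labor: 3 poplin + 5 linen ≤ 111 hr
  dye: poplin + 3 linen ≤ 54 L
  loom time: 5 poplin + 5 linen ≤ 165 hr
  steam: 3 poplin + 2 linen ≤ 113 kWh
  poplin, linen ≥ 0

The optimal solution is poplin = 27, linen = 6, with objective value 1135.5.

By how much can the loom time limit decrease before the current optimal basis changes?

Binding constraints: labor, loom time. The basis is B = [[3,5],[5,5]] with det -10.
Per unit decrease in loom time, x* moves by d = (-0.5, 0.3).
The basis stays optimal until dye becomes binding; allowable decrease = 22.5 hr.

22.5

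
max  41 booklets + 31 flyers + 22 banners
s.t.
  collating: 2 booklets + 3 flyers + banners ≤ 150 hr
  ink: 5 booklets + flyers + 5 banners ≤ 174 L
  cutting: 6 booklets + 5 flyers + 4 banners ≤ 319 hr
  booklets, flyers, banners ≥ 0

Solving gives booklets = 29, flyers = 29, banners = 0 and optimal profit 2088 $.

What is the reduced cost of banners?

-7

Check each constraint at x*: collating 145/150 (slack 5); ink 174/174 (tight); cutting 319/319 (tight).
By complementary slackness, y = 0 for the non-binding constraint.
The binding rows give the dual system: 5·y_ink + 6·y_cutting = 41 and 1·y_ink + 5·y_cutting = 31.
Solving: y_ink = 1, y_cutting = 6.
Reduced cost of banners: c₃ − yᵀa₃ = 22 − (1·5 + 6·4) = 22 − 29 = -7.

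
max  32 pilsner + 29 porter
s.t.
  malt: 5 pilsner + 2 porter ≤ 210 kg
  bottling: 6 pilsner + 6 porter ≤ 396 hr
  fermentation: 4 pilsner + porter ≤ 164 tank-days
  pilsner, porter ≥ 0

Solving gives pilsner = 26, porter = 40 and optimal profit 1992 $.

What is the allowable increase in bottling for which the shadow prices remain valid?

234

Binding constraints: malt, bottling. The basis is B = [[5,2],[6,6]] with det 18.
Per unit increase in bottling, x* moves by d = (-0.1111, 0.2778).
The basis stays optimal until pilsner reaches 0; allowable increase = 234 hr.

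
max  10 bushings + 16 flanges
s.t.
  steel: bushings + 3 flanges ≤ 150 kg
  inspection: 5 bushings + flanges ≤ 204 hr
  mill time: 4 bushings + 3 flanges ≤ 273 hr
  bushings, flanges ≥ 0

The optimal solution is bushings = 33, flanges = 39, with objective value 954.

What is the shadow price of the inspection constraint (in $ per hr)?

Binding: steel and inspection. Non-binding: mill time (24 unused).
By complementary slackness, y = 0 for the non-binding constraint.
The binding rows give the dual system: 1·y_steel + 5·y_inspection = 10 and 3·y_steel + 1·y_inspection = 16.
This yields shadow prices y_steel = 5, y_inspection = 1.
Shadow price of inspection = 1.

1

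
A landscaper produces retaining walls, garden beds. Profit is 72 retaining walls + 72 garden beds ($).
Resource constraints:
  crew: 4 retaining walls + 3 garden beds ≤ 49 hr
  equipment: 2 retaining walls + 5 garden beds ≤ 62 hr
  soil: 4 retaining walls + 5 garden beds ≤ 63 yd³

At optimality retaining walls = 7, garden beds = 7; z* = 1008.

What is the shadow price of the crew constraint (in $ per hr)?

9

Check each constraint at x*: crew 49/49 (tight); equipment 49/62 (slack 13); soil 63/63 (tight).
Since equipment is not tight, its dual is 0.
From A_Bᵀ y = c: 4·y_crew + 4·y_soil = 72; 3·y_crew + 5·y_soil = 72.
Solving: y_crew = 9, y_soil = 9.
Shadow price of crew = 9.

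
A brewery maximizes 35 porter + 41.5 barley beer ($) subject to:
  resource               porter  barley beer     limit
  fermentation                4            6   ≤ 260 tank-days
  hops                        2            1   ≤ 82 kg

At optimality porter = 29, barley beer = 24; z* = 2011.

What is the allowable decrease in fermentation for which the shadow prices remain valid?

96

Binding constraints: fermentation, hops. The basis is B = [[4,6],[2,1]] with det -8.
Per unit decrease in fermentation, x* moves by d = (0.125, -0.25).
The basis stays optimal until barley beer reaches 0; allowable decrease = 96 tank-days.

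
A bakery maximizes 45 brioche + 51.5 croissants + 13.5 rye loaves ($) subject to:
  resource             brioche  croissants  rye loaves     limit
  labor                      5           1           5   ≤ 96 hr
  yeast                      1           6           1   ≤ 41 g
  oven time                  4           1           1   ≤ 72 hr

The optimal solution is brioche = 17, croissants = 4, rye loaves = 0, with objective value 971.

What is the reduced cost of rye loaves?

At the optimum: labor uses 89 of 96 (slack = 7); yeast uses 41 of 41 (binding); oven time uses 72 of 72 (binding).
Slack constraints have shadow price 0 (complementary slackness).
The binding rows give the dual system: 1·y_yeast + 4·y_oven time = 45 and 6·y_yeast + 1·y_oven time = 51.5.
→ y_yeast = 7 and y_oven time = 9.5.
Reduced cost of rye loaves: c₃ − yᵀa₃ = 13.5 − (7·1 + 9.5·1) = 13.5 − 16.5 = -3.

-3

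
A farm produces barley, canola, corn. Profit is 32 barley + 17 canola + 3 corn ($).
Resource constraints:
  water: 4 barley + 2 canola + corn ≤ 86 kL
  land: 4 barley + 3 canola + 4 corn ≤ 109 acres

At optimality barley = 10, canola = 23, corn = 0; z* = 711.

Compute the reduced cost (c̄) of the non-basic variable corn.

At the optimum: water uses 86 of 86 (binding); land uses 109 of 109 (binding).
From A_Bᵀ y = c: 4·y_water + 4·y_land = 32; 2·y_water + 3·y_land = 17.
This yields shadow prices y_water = 7, y_land = 1.
Reduced cost of corn: c₃ − yᵀa₃ = 3 − (7·1 + 1·4) = 3 − 11 = -8.

-8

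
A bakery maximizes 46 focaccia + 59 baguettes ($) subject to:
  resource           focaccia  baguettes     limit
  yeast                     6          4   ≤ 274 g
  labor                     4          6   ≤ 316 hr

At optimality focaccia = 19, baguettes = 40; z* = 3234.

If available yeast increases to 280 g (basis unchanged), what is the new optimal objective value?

Both yeast and labor are binding at x*.
Dual feasibility on the basic columns requires 6·y_yeast + 4·y_labor = 46, 4·y_yeast + 6·y_labor = 59.
Solving: y_yeast = 2, y_labor = 8.5.
Δz = y_yeast·Δb = 2 × (6) = 12, so new z* = 3234 + 12 = 3246.

3246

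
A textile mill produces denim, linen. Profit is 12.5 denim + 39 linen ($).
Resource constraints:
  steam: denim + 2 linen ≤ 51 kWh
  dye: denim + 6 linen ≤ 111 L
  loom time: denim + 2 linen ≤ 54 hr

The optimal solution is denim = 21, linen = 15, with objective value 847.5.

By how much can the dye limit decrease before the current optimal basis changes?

60

Binding constraints: steam, dye. The basis is B = [[1,2],[1,6]] with det 4.
Per unit decrease in dye, x* moves by d = (0.5, -0.25).
The basis stays optimal until linen reaches 0; allowable decrease = 60 L.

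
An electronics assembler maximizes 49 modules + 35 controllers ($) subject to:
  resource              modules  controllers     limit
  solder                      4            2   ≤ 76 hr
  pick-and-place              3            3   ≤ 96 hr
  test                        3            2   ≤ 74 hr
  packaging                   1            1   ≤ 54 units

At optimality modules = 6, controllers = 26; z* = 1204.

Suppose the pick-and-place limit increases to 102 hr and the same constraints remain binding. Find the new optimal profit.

Check each constraint at x*: solder 76/76 (tight); pick-and-place 96/96 (tight); test 70/74 (slack 4); packaging 32/54 (slack 22).
By complementary slackness, y = 0 for the non-binding constraints.
From A_Bᵀ y = c: 4·y_solder + 3·y_pick-and-place = 49; 2·y_solder + 3·y_pick-and-place = 35.
This yields shadow prices y_solder = 7, y_pick-and-place = 7.
Δz = y_pick-and-place·Δb = 7 × (6) = 42, so new z* = 1204 + 42 = 1246.

1246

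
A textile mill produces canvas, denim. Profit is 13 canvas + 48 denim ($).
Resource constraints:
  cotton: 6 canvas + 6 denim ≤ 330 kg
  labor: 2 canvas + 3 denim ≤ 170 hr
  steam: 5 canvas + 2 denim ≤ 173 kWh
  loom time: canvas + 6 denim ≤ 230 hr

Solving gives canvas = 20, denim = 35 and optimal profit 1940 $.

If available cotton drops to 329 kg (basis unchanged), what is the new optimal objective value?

At the optimum: cotton uses 330 of 330 (binding); labor uses 145 of 170 (slack = 25); steam uses 170 of 173 (slack = 3); loom time uses 230 of 230 (binding).
Slack constraints have shadow price 0 (complementary slackness).
The binding rows give the dual system: 6·y_cotton + 1·y_loom time = 13 and 6·y_cotton + 6·y_loom time = 48.
This yields shadow prices y_cotton = 1, y_loom time = 7.
Δz = y_cotton·Δb = 1 × (-1) = -1, so new z* = 1940 − 1 = 1939.

1939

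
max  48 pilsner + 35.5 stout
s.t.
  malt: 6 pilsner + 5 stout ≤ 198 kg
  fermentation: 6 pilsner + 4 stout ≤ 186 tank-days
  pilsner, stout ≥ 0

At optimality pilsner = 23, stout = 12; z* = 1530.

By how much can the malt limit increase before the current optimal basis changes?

34.5

Binding constraints: malt, fermentation. The basis is B = [[6,5],[6,4]] with det -6.
Per unit increase in malt, x* moves by d = (-0.6667, 1).
The basis stays optimal until pilsner reaches 0; allowable increase = 34.5 kg.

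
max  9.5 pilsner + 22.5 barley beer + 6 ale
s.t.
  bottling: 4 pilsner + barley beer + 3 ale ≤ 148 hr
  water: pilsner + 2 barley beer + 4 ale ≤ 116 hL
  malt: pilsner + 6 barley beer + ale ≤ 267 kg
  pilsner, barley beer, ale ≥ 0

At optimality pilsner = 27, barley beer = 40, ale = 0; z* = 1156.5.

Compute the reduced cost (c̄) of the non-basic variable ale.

-2

Binding: bottling and malt. Non-binding: water (9 unused).
By complementary slackness, y = 0 for the non-binding constraint.
From A_Bᵀ y = c: 4·y_bottling + 1·y_malt = 9.5; 1·y_bottling + 6·y_malt = 22.5.
→ y_bottling = 1.5 and y_malt = 3.5.
Reduced cost of ale: c₃ − yᵀa₃ = 6 − (1.5·3 + 3.5·1) = 6 − 8 = -2.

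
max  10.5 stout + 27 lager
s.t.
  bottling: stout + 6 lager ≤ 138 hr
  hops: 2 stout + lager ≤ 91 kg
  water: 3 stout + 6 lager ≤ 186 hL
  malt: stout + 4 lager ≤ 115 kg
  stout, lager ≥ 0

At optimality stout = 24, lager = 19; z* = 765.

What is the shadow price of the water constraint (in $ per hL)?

3

At the optimum: bottling uses 138 of 138 (binding); hops uses 67 of 91 (slack = 24); water uses 186 of 186 (binding); malt uses 100 of 115 (slack = 15).
Since hops, malt are not tight, their duals are 0.
The binding rows give the dual system: 1·y_bottling + 3·y_water = 10.5 and 6·y_bottling + 6·y_water = 27.
This yields shadow prices y_bottling = 1.5, y_water = 3.
Shadow price of water = 3.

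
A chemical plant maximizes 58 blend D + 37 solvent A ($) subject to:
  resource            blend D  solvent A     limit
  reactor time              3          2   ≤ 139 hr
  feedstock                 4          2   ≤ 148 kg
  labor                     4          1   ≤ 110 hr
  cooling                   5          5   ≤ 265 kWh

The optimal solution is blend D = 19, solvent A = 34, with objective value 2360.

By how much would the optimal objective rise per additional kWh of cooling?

6

Check each constraint at x*: reactor time 125/139 (slack 14); feedstock 144/148 (slack 4); labor 110/110 (tight); cooling 265/265 (tight).
By complementary slackness, y = 0 for the non-binding constraints.
Dual feasibility on the basic columns requires 4·y_labor + 5·y_cooling = 58, 1·y_labor + 5·y_cooling = 37.
This yields shadow prices y_labor = 7, y_cooling = 6.
Shadow price of cooling = 6.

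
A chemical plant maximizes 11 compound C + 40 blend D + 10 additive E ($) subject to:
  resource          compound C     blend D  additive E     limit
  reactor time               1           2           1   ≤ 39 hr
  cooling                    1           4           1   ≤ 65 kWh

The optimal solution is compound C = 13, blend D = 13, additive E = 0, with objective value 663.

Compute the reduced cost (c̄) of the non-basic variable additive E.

At the optimum: reactor time uses 39 of 39 (binding); cooling uses 65 of 65 (binding).
From A_Bᵀ y = c: 1·y_reactor time + 1·y_cooling = 11; 2·y_reactor time + 4·y_cooling = 40.
Solving: y_reactor time = 2, y_cooling = 9.
Reduced cost of additive E: c₃ − yᵀa₃ = 10 − (2·1 + 9·1) = 10 − 11 = -1.

-1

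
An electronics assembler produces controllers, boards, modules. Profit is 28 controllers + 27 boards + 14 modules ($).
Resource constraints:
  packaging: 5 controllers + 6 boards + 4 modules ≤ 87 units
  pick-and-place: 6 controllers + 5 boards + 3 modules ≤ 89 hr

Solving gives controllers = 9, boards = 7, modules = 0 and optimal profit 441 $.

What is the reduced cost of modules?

-3

At the optimum: packaging uses 87 of 87 (binding); pick-and-place uses 89 of 89 (binding).
Dual feasibility on the basic columns requires 5·y_packaging + 6·y_pick-and-place = 28, 6·y_packaging + 5·y_pick-and-place = 27.
→ y_packaging = 2 and y_pick-and-place = 3.
Reduced cost of modules: c₃ − yᵀa₃ = 14 − (2·4 + 3·3) = 14 − 17 = -3.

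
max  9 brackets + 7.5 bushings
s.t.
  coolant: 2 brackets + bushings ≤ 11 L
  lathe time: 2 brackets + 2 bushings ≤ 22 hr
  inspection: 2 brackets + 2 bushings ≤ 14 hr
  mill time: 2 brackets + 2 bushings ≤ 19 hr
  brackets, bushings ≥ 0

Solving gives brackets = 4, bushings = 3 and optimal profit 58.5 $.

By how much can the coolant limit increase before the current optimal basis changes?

3

Binding constraints: coolant, inspection. The basis is B = [[2,1],[2,2]] with det 2.
Per unit increase in coolant, x* moves by d = (1, -1).
The basis stays optimal until bushings reaches 0; allowable increase = 3 L.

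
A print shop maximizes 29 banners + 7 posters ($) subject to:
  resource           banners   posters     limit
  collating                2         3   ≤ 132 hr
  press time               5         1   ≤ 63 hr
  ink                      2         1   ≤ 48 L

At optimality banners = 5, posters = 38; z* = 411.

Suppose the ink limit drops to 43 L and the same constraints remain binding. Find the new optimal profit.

Binding: press time and ink. Non-binding: collating (8 unused).
Slack constraints have shadow price 0 (complementary slackness).
From A_Bᵀ y = c: 5·y_press time + 2·y_ink = 29; 1·y_press time + 1·y_ink = 7.
This yields shadow prices y_press time = 5, y_ink = 2.
Δz = y_ink·Δb = 2 × (-5) = -10, so new z* = 411 − 10 = 401.

401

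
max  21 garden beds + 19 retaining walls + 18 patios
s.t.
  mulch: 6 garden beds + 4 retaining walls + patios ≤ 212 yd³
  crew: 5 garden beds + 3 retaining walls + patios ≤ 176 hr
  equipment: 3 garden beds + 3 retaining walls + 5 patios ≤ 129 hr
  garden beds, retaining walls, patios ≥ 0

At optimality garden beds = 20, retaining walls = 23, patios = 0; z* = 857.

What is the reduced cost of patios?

-8

Binding: mulch and equipment. Non-binding: crew (7 unused).
Slack constraints have shadow price 0 (complementary slackness).
From A_Bᵀ y = c: 6·y_mulch + 3·y_equipment = 21; 4·y_mulch + 3·y_equipment = 19.
→ y_mulch = 1 and y_equipment = 5.
Reduced cost of patios: c₃ − yᵀa₃ = 18 − (1·1 + 5·5) = 18 − 26 = -8.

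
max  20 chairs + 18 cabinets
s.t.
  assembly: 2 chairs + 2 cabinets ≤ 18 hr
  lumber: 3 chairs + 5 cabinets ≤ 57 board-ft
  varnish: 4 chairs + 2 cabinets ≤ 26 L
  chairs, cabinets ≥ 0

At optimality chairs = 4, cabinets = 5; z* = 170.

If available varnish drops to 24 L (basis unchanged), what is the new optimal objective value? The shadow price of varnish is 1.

Δb = -2, so new z* = 170 + (1)·(-2) = 170 − 2 = 168.

168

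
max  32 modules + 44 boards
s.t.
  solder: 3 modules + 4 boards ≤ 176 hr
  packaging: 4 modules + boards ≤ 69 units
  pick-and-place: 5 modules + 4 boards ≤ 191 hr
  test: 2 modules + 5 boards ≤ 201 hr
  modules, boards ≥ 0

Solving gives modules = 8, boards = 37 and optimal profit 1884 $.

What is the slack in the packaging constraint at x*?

packaging used = 4·8 + 1·37 = 69; slack = 69 − 69 = 0.

0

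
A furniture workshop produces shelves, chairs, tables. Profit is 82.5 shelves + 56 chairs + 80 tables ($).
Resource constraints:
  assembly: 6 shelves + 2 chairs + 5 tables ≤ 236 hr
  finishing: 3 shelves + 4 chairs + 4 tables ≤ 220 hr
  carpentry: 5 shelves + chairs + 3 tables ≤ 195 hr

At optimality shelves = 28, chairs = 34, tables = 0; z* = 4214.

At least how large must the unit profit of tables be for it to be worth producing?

83

Binding: assembly and finishing. Non-binding: carpentry (21 unused).
Slack constraints have shadow price 0 (complementary slackness).
From A_Bᵀ y = c: 6·y_assembly + 3·y_finishing = 82.5; 2·y_assembly + 4·y_finishing = 56.
→ y_assembly = 9 and y_finishing = 9.5.
tables enters the basis when its profit ≥ yᵀa₃ = 9·5 + 9.5·4 = 83.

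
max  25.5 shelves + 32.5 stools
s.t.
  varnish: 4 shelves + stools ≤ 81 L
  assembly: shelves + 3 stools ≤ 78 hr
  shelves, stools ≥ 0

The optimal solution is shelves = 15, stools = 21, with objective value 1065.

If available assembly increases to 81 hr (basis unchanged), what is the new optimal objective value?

1093.5

Check each constraint at x*: varnish 81/81 (tight); assembly 78/78 (tight).
The binding rows give the dual system: 4·y_varnish + 1·y_assembly = 25.5 and 1·y_varnish + 3·y_assembly = 32.5.
This yields shadow prices y_varnish = 4, y_assembly = 9.5.
Δz = y_assembly·Δb = 9.5 × (3) = 28.5, so new z* = 1065 + 28.5 = 1093.5.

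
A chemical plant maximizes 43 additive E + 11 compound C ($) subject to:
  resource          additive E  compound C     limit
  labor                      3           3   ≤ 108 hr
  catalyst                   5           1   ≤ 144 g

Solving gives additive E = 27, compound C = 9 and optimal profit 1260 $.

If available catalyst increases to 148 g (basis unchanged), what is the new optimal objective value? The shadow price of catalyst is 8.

Δb = 4, so new z* = 1260 + (8)·(4) = 1260 + 32 = 1292.

1292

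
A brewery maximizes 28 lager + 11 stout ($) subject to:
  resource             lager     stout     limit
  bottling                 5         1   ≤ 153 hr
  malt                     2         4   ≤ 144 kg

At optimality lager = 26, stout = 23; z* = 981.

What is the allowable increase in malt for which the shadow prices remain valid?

468

Binding constraints: bottling, malt. The basis is B = [[5,1],[2,4]] with det 18.
Per unit increase in malt, x* moves by d = (-0.0556, 0.2778).
The basis stays optimal until lager reaches 0; allowable increase = 468 kg.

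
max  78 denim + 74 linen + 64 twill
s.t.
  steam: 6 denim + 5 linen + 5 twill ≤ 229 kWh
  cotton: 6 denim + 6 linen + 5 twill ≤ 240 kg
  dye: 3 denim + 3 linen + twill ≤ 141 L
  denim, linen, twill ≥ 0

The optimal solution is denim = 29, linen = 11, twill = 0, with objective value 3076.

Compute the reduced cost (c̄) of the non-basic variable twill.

Binding: steam and cotton. Non-binding: dye (21 unused).
Slack constraints have shadow price 0 (complementary slackness).
Dual feasibility on the basic columns requires 6·y_steam + 6·y_cotton = 78, 5·y_steam + 6·y_cotton = 74.
Solving: y_steam = 4, y_cotton = 9.
Reduced cost of twill: c₃ − yᵀa₃ = 64 − (4·5 + 9·5) = 64 − 65 = -1.

-1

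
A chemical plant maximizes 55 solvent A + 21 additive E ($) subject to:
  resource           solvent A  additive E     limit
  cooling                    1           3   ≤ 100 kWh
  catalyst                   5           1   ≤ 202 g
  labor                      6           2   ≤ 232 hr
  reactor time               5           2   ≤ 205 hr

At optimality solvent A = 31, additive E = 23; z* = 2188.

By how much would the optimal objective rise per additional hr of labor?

Binding: cooling and labor. Non-binding: catalyst (24 unused), reactor time (4 unused).
Since catalyst, reactor time are not tight, their duals are 0.
The binding rows give the dual system: 1·y_cooling + 6·y_labor = 55 and 3·y_cooling + 2·y_labor = 21.
→ y_cooling = 1 and y_labor = 9.
Shadow price of labor = 9.

9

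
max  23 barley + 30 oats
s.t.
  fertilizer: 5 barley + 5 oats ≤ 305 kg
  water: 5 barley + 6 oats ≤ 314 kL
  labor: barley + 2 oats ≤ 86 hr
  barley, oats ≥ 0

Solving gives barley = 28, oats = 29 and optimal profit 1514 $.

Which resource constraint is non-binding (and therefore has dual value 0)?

fertilizer: 285/305 (slack 20)
water: 314/314 (binding)
labor: 86/86 (binding)
By complementary slackness, a constraint with positive slack has shadow price 0 → fertilizer.

fertilizer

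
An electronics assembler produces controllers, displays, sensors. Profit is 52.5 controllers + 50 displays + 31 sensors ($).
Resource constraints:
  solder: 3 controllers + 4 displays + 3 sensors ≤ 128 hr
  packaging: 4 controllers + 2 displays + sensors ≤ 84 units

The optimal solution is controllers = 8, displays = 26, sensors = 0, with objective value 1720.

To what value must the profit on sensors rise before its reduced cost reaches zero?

Both solder and packaging are binding at x*.
From A_Bᵀ y = c: 3·y_solder + 4·y_packaging = 52.5; 4·y_solder + 2·y_packaging = 50.
Solving: y_solder = 9.5, y_packaging = 6.
sensors enters the basis when its profit ≥ yᵀa₃ = 9.5·3 + 6·1 = 34.5.

34.5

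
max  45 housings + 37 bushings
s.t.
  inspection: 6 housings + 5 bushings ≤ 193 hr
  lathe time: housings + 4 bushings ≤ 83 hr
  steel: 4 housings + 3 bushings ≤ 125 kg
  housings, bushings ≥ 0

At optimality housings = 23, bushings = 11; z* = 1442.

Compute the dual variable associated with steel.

Binding: inspection and steel. Non-binding: lathe time (16 unused).
By complementary slackness, y = 0 for the non-binding constraint.
The binding rows give the dual system: 6·y_inspection + 4·y_steel = 45 and 5·y_inspection + 3·y_steel = 37.
This yields shadow prices y_inspection = 6.5, y_steel = 1.5.
Shadow price of steel = 1.5.

1.5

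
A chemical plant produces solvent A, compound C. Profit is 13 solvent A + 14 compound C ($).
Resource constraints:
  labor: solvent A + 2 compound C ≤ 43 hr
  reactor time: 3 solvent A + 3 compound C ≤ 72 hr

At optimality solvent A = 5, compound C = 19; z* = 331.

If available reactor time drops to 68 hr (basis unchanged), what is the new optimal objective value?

315

Check each constraint at x*: labor 43/43 (tight); reactor time 72/72 (tight).
Dual feasibility on the basic columns requires 1·y_labor + 3·y_reactor time = 13, 2·y_labor + 3·y_reactor time = 14.
→ y_labor = 1 and y_reactor time = 4.
Δz = y_reactor time·Δb = 4 × (-4) = -16, so new z* = 331 − 16 = 315.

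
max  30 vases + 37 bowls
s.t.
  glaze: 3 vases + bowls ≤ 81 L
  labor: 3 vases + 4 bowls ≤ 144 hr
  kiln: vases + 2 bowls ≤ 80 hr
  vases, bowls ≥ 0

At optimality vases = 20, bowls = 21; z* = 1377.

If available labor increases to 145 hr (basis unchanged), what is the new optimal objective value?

Check each constraint at x*: glaze 81/81 (tight); labor 144/144 (tight); kiln 62/80 (slack 18).
Slack constraints have shadow price 0 (complementary slackness).
From A_Bᵀ y = c: 3·y_glaze + 3·y_labor = 30; 1·y_glaze + 4·y_labor = 37.
→ y_glaze = 1 and y_labor = 9.
Δz = y_labor·Δb = 9 × (1) = 9, so new z* = 1377 + 9 = 1386.

1386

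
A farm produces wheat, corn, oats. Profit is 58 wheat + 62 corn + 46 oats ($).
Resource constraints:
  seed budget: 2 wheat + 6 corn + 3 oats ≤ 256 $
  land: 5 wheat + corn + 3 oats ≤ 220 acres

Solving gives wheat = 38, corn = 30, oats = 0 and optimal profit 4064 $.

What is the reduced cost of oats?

Both seed budget and land are binding at x*.
Dual feasibility on the basic columns requires 2·y_seed budget + 5·y_land = 58, 6·y_seed budget + 1·y_land = 62.
Solving: y_seed budget = 9, y_land = 8.
Reduced cost of oats: c₃ − yᵀa₃ = 46 − (9·3 + 8·3) = 46 − 51 = -5.

-5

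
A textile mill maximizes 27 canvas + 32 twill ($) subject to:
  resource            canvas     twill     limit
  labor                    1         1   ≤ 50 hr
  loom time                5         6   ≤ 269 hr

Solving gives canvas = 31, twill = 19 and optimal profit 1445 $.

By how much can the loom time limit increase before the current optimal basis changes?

Binding constraints: labor, loom time. The basis is B = [[1,1],[5,6]] with det 1.
Per unit increase in loom time, x* moves by d = (-1, 1).
The basis stays optimal until canvas reaches 0; allowable increase = 31 hr.

31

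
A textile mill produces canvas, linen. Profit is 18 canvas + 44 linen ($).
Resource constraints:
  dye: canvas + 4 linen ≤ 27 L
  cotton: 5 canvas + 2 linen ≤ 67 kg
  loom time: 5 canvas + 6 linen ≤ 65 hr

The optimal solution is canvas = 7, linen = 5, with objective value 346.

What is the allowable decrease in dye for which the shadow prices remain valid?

Binding constraints: dye, loom time. The basis is B = [[1,4],[5,6]] with det -14.
Per unit decrease in dye, x* moves by d = (0.4286, -0.3571).
The basis stays optimal until linen reaches 0; allowable decrease = 14 L.

14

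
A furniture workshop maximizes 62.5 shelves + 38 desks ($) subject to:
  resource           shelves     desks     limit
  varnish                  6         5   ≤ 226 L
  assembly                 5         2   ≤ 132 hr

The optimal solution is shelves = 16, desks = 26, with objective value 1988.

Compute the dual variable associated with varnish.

At the optimum: varnish uses 226 of 226 (binding); assembly uses 132 of 132 (binding).
The binding rows give the dual system: 6·y_varnish + 5·y_assembly = 62.5 and 5·y_varnish + 2·y_assembly = 38.
Solving: y_varnish = 5, y_assembly = 6.5.
Shadow price of varnish = 5.

5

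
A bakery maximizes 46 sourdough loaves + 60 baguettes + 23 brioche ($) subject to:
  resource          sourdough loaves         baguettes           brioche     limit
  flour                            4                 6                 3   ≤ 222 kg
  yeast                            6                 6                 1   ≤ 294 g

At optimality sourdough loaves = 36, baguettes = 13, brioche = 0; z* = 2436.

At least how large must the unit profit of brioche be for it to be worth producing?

Both flour and yeast are binding at x*.
From A_Bᵀ y = c: 4·y_flour + 6·y_yeast = 46; 6·y_flour + 6·y_yeast = 60.
This yields shadow prices y_flour = 7, y_yeast = 3.
brioche enters the basis when its profit ≥ yᵀa₃ = 7·3 + 3·1 = 24.

24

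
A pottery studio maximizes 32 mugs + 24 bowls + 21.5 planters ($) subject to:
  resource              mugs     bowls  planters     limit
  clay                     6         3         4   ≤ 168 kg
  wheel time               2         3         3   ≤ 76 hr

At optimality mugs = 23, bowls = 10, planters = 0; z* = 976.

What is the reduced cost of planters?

At the optimum: clay uses 168 of 168 (binding); wheel time uses 76 of 76 (binding).
From A_Bᵀ y = c: 6·y_clay + 2·y_wheel time = 32; 3·y_clay + 3·y_wheel time = 24.
→ y_clay = 4 and y_wheel time = 4.
Reduced cost of planters: c₃ − yᵀa₃ = 21.5 − (4·4 + 4·3) = 21.5 − 28 = -6.5.

-6.5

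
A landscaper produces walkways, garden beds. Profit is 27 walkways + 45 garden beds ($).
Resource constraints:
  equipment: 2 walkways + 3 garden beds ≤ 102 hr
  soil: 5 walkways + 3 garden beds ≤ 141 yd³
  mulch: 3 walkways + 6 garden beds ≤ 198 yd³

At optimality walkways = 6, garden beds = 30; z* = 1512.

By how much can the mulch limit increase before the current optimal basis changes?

Binding constraints: equipment, mulch. The basis is B = [[2,3],[3,6]] with det 3.
Per unit increase in mulch, x* moves by d = (-1, 0.6667).
The basis stays optimal until walkways reaches 0; allowable increase = 6 yd³.

6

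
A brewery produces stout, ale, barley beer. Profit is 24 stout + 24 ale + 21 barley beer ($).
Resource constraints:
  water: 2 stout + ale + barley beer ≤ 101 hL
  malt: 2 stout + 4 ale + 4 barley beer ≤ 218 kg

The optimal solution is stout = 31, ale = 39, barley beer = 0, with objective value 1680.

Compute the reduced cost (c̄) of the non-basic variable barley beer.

Both water and malt are binding at x*.
From A_Bᵀ y = c: 2·y_water + 2·y_malt = 24; 1·y_water + 4·y_malt = 24.
→ y_water = 8 and y_malt = 4.
Reduced cost of barley beer: c₃ − yᵀa₃ = 21 − (8·1 + 4·4) = 21 − 24 = -3.

-3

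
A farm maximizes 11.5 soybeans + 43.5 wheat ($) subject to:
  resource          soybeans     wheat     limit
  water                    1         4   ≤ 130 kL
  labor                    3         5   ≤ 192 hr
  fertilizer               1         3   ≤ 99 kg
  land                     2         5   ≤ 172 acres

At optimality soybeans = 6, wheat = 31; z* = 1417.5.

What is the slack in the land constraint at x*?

5

land used = 2·6 + 5·31 = 167; slack = 172 − 167 = 5.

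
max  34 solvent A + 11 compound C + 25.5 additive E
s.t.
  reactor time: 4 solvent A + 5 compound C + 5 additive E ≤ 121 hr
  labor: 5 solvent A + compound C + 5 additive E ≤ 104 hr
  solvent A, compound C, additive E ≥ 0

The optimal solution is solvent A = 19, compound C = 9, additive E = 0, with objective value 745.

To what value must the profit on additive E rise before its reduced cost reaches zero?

Both reactor time and labor are binding at x*.
From A_Bᵀ y = c: 4·y_reactor time + 5·y_labor = 34; 5·y_reactor time + 1·y_labor = 11.
Solving: y_reactor time = 1, y_labor = 6.
additive E enters the basis when its profit ≥ yᵀa₃ = 1·5 + 6·5 = 35.

35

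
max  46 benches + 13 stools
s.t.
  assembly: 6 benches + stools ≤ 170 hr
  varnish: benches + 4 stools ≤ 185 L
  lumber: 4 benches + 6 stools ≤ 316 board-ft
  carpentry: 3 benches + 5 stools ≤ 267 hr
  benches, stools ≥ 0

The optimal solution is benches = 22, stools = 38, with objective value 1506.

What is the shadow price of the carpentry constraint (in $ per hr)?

0

Binding: assembly and lumber. Non-binding: varnish (11 unused), carpentry (11 unused).
By complementary slackness, y = 0 for the non-binding constraints.
The binding rows give the dual system: 6·y_assembly + 4·y_lumber = 46 and 1·y_assembly + 6·y_lumber = 13.
This yields shadow prices y_assembly = 7, y_lumber = 1.
Shadow price of carpentry = 0.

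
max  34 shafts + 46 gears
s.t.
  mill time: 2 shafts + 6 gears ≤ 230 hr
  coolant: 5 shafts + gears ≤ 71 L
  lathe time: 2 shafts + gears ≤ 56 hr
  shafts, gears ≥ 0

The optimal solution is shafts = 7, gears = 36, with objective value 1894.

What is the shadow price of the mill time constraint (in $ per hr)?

At the optimum: mill time uses 230 of 230 (binding); coolant uses 71 of 71 (binding); lathe time uses 50 of 56 (slack = 6).
Since lathe time is not tight, its dual is 0.
Dual feasibility on the basic columns requires 2·y_mill time + 5·y_coolant = 34, 6·y_mill time + 1·y_coolant = 46.
→ y_mill time = 7 and y_coolant = 4.
Shadow price of mill time = 7.

7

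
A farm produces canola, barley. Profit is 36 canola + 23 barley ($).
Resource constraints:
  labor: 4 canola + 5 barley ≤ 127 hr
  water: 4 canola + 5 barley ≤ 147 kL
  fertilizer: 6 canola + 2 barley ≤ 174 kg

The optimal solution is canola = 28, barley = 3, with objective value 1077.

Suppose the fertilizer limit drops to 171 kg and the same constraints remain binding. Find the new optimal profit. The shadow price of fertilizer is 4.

Δb = -3, so new z* = 1077 + (4)·(-3) = 1077 − 12 = 1065.

1065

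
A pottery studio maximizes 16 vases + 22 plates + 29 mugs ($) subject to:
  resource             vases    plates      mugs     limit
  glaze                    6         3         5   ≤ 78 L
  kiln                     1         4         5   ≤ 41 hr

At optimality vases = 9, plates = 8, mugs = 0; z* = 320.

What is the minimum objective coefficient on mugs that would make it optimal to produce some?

At the optimum: glaze uses 78 of 78 (binding); kiln uses 41 of 41 (binding).
The binding rows give the dual system: 6·y_glaze + 1·y_kiln = 16 and 3·y_glaze + 4·y_kiln = 22.
→ y_glaze = 2 and y_kiln = 4.
mugs enters the basis when its profit ≥ yᵀa₃ = 2·5 + 4·5 = 30.

30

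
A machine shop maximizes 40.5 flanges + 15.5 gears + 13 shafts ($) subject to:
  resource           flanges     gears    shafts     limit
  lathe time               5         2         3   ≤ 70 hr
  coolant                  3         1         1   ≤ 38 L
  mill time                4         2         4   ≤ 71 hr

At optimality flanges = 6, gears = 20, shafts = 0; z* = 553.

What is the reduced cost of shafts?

-8.5

Binding: lathe time and coolant. Non-binding: mill time (7 unused).
By complementary slackness, y = 0 for the non-binding constraint.
The binding rows give the dual system: 5·y_lathe time + 3·y_coolant = 40.5 and 2·y_lathe time + 1·y_coolant = 15.5.
This yields shadow prices y_lathe time = 6, y_coolant = 3.5.
Reduced cost of shafts: c₃ − yᵀa₃ = 13 − (6·3 + 3.5·1) = 13 − 21.5 = -8.5.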